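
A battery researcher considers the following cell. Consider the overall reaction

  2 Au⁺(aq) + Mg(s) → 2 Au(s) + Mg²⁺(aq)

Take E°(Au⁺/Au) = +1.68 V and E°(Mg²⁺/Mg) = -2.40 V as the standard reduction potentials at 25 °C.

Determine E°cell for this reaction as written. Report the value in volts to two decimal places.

+4.08 V

The Au⁺/Au couple has the higher reduction potential, so it is the cathode; Mg²⁺/Mg is oxidised at the anode.
E°cell = E°(cathode) − E°(anode) = (+1.68) − (-2.40) = +4.08 V.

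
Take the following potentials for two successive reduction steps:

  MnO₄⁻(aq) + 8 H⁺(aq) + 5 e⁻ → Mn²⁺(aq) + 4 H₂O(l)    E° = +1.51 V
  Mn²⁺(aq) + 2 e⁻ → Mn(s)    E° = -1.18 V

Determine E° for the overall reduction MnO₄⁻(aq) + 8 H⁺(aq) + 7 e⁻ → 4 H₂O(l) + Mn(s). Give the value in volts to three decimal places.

Adding the free-energy changes (−nFE°) of the two steps gives −n₃FE°₃ = −n₁FE°₁ − n₂FE°₂.
E°₃ = (5×+1.51 + 2×-1.18) / 7 = (+5.190) / 7 = +0.741 V.

+0.741 V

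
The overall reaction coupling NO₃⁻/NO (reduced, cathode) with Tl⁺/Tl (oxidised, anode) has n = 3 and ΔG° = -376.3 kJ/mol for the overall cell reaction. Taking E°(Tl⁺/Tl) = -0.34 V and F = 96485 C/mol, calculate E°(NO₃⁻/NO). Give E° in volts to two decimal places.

+0.96 V

E°cell = −ΔG°/(nF) = −(-376.3×10³)/((3)(96485)) = +1.300 V.
Since NO₃⁻/NO is the cathode and Tl⁺/Tl the anode, E°cell = E°(NO₃⁻/NO) − E°(Tl⁺/Tl).
So E°(NO₃⁻/NO) = E°cell + E°(Tl⁺/Tl) = +1.300 + (-0.34) = +0.96 V.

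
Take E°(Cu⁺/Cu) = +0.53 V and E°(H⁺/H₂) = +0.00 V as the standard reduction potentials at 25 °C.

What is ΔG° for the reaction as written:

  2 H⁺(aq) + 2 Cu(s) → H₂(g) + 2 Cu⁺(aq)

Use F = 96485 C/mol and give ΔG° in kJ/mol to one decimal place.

+102.3 kJ/mol

As written, H⁺/H₂ is reduced (cathode) and Cu⁺/Cu is oxidised (anode), so E°cell = (+0.00) − (+0.53) = -0.53 V.
Balancing electrons gives n = 2.
ΔG° = −nFE° = −(2)(96485)(-0.53) = 102,274 J = +102.3 kJ/mol.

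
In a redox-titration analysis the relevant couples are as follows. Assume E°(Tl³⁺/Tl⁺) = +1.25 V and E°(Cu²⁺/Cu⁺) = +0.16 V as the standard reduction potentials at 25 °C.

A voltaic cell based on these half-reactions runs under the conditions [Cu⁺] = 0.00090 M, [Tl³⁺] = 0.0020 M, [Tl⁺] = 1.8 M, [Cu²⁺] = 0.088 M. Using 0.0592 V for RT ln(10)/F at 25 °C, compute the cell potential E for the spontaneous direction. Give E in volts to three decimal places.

+0.885 V

Tl³⁺/Tl⁺ is the cathode (higher E°), Cu²⁺/Cu⁺ the anode: E°cell = +1.25 − (+0.16) = +1.09 V, n = 2.
Overall: Tl³⁺(aq) + 2 Cu⁺(aq) → Tl⁺(aq) + 2 Cu²⁺(aq)
Q = [Tl⁺]·[Cu²⁺]^2 / ([Tl³⁺]·[Cu⁺]^2); log Q = 6.935.
E = E° − (0.0592/n) log Q = +1.09 − (0.0592/2)(6.935) = +0.885 V.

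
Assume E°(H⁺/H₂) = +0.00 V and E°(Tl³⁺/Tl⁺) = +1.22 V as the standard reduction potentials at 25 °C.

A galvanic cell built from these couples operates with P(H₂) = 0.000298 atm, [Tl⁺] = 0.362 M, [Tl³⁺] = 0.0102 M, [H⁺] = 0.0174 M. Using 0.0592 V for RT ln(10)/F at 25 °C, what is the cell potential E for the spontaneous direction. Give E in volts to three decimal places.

Tl³⁺/Tl⁺ is the cathode (higher E°), H⁺/H₂ the anode: E°cell = +1.22 − (+0.00) = +1.22 V, n = 2.
Overall: Tl³⁺(aq) + H₂(g) → Tl⁺(aq) + 2 H⁺(aq)
Q = [Tl⁺]·[H⁺]^2 / ([Tl³⁺]·P(H₂)); log Q = 1.557.
E = E° − (0.0592/n) log Q = +1.22 − (0.0592/2)(1.557) = +1.174 V.

+1.174 V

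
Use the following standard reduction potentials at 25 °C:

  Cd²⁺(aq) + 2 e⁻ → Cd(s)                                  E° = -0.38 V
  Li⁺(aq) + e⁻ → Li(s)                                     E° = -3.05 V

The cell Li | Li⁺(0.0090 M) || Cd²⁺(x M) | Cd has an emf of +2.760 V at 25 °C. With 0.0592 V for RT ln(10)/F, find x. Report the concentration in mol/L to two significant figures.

Cd²⁺/Cd is the cathode, Li⁺/Li the anode: E°cell = +2.67 V, n = 2.
Overall reaction: Cd²⁺(aq) + 2 Li(s) → Cd(s) + 2 Li⁺(aq); Q = [Li⁺]^2/[Cd²⁺]^1.
From E = E° − (0.0592/n) log Q: log Q = (E° − E)·n/0.0592 = (+2.67 − (+2.760))·2/0.0592 = -3.0405.
So 1·log[Cd²⁺] = 2·log(0.009) − log Q = -4.0915 − (-3.0405) = -1.0510; [Cd²⁺] = 10^(-1.0510) ≈ 0.089 M.

0.089 M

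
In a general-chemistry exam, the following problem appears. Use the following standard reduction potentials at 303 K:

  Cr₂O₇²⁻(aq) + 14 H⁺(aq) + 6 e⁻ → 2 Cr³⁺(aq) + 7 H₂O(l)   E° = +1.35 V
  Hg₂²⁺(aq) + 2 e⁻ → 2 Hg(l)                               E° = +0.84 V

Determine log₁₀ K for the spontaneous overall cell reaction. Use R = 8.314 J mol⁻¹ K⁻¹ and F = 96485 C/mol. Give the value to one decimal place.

50.9

Cathode: Cr₂O₇²⁻/Cr³⁺; anode: Hg₂²⁺/Hg. E°cell = (+1.35) − (+0.84) = +0.51 V, with n = 6.
ΔG° = −nFE° = −RT ln K, so ln K = nFE°/(RT) = (6)(96485)(+0.51) / ((8.314)(303)) = 117.200.
log₁₀ K = 117.200 / ln 10 = 50.9.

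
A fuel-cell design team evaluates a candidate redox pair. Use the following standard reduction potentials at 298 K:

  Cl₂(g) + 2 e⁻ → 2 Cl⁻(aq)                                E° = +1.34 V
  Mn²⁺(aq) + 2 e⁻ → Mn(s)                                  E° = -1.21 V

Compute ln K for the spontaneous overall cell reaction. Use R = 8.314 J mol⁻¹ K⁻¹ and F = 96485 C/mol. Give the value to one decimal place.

Cathode: Cl₂/Cl⁻; anode: Mn²⁺/Mn. E°cell = (+1.34) − (-1.21) = +2.55 V, with n = 2.
ΔG° = −nFE° = −RT ln K, so ln K = nFE°/(RT) = (2)(96485)(+2.55) / ((8.314)(298)) = 198.611.

198.6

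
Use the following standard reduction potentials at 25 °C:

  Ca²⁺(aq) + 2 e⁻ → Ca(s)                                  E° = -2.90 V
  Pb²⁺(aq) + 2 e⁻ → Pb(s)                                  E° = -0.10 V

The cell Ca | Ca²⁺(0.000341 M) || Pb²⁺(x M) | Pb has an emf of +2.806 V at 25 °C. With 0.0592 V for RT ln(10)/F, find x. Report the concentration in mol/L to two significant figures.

0.00054 M

Pb²⁺/Pb is the cathode, Ca²⁺/Ca the anode: E°cell = +2.80 V, n = 2.
Overall reaction: Pb²⁺(aq) + Ca(s) → Pb(s) + Ca²⁺(aq); Q = [Ca²⁺]^1/[Pb²⁺]^1.
From E = E° − (0.0592/n) log Q: log Q = (E° − E)·n/0.0592 = (+2.80 − (+2.806))·2/0.0592 = -0.2027.
So 1·log[Pb²⁺] = 1·log(0.000341) − log Q = -3.4672 − (-0.2027) = -3.2645; [Pb²⁺] = 10^(-3.2645) ≈ 0.00054 M.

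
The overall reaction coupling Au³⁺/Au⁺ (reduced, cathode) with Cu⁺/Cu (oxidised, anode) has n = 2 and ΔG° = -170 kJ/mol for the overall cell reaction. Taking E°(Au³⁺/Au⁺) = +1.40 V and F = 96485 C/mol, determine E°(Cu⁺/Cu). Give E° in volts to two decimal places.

E°cell = −ΔG°/(nF) = −(-170×10³)/((2)(96485)) = +0.881 V.
Since Au³⁺/Au⁺ is the cathode and Cu⁺/Cu the anode, E°cell = E°(Au³⁺/Au⁺) − E°(Cu⁺/Cu).
So E°(Cu⁺/Cu) = E°(Au³⁺/Au⁺) − E°cell = (+1.40) − (+0.881) = +0.52 V.

+0.52 V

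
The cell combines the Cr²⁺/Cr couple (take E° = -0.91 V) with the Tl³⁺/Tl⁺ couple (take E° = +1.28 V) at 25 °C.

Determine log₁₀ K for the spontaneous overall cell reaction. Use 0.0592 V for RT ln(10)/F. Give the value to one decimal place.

Cathode: Tl³⁺/Tl⁺; anode: Cr²⁺/Cr. E°cell = +2.19 V, n = 2.
log K = nE°cell / 0.0592 = (2)(+2.19) / 0.0592 = 74.0.

74.0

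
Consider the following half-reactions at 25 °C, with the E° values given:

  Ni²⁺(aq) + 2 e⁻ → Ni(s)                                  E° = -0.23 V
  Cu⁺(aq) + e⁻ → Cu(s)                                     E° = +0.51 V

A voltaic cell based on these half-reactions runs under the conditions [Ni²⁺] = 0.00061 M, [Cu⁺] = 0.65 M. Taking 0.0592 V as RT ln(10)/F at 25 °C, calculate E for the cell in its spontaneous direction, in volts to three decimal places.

Cu⁺/Cu is the cathode (higher E°), Ni²⁺/Ni the anode: E°cell = +0.51 − (-0.23) = +0.74 V, n = 2.
Overall: 2 Cu⁺(aq) + Ni(s) → 2 Cu(s) + Ni²⁺(aq)
Q = [Ni²⁺] / ([Cu⁺]^2); log Q = -2.840.
E = E° − (0.0592/n) log Q = +0.74 − (0.0592/2)(-2.840) = +0.824 V.

+0.824 V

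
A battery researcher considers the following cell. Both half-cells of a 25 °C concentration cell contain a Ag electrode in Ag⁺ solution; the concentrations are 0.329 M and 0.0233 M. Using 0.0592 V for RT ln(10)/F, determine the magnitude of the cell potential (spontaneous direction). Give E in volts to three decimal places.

+0.068 V

For a concentration cell E°cell = 0. The 0.329 M side is the cathode (reduction is favoured where [Ag⁺] is higher).
With n = 1, E = −(0.0592/1) log([Ag⁺]ₐₙ/[Ag⁺]꜀ₐₜ) = −(0.0592/1) log(0.0233/0.329) = −(0.0592/1)(-1.150) = +0.068 V.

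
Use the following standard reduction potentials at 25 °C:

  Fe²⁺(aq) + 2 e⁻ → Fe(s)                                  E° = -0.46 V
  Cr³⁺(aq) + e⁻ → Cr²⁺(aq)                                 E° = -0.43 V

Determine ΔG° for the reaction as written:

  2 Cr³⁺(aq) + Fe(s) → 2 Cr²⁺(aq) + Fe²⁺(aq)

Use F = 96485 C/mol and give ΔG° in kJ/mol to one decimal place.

-5.8 kJ/mol

As written, Cr³⁺/Cr²⁺ is reduced (cathode) and Fe²⁺/Fe is oxidised (anode), so E°cell = (-0.43) − (-0.46) = +0.03 V.
Balancing electrons gives n = 2.
ΔG° = −nFE° = −(2)(96485)(+0.03) = -5,789 J = -5.8 kJ/mol.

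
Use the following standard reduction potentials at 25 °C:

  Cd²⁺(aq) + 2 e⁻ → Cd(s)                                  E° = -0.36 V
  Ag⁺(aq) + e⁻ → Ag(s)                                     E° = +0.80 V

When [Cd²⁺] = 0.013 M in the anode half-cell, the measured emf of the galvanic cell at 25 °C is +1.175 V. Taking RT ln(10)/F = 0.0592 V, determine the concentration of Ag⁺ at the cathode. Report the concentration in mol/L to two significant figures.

Ag⁺/Ag is the cathode, Cd²⁺/Cd the anode: E°cell = +1.16 V, n = 2.
Overall reaction: 2 Ag⁺(aq) + Cd(s) → 2 Ag(s) + Cd²⁺(aq); Q = [Cd²⁺]^1/[Ag⁺]^2.
From E = E° − (0.0592/n) log Q: log Q = (E° − E)·n/0.0592 = (+1.16 − (+1.175))·2/0.0592 = -0.5068.
So 2·log[Ag⁺] = 1·log(0.013) − log Q = -1.8861 − (-0.5068) = -1.3793; log[Ag⁺] = -1.3793 / 2 = -0.6896; [Ag⁺] = 10^(-0.6896) ≈ 0.20 M.

0.20 M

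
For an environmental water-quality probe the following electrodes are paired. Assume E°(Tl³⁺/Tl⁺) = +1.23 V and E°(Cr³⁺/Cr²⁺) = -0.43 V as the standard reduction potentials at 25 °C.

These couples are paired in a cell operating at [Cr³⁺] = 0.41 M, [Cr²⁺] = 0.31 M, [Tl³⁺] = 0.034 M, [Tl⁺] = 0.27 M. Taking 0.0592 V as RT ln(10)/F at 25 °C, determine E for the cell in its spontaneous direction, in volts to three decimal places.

+1.626 V

Tl³⁺/Tl⁺ is the cathode (higher E°), Cr³⁺/Cr²⁺ the anode: E°cell = +1.23 − (-0.43) = +1.66 V, n = 2.
Overall: Tl³⁺(aq) + 2 Cr²⁺(aq) → Tl⁺(aq) + 2 Cr³⁺(aq)
Q = [Tl⁺]·[Cr³⁺]^2 / ([Tl³⁺]·[Cr²⁺]^2); log Q = 1.143.
E = E° − (0.0592/n) log Q = +1.66 − (0.0592/2)(1.143) = +1.626 V.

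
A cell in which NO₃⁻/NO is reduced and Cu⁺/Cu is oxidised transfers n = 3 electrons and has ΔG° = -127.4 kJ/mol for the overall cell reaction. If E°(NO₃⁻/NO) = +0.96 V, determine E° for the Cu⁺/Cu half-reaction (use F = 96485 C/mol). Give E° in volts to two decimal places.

E°cell = −ΔG°/(nF) = −(-127.4×10³)/((3)(96485)) = +0.440 V.
Since NO₃⁻/NO is the cathode and Cu⁺/Cu the anode, E°cell = E°(NO₃⁻/NO) − E°(Cu⁺/Cu).
So E°(Cu⁺/Cu) = E°(NO₃⁻/NO) − E°cell = (+0.96) − (+0.440) = +0.52 V.

+0.52 V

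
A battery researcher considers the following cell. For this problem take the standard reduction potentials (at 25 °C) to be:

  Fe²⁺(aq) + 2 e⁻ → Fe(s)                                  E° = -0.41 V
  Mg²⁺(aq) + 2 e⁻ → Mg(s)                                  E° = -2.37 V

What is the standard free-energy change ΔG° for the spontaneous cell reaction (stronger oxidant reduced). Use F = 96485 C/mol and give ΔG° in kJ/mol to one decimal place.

-378.2 kJ/mol

Fe²⁺/Fe (E° = -0.41 V) is the cathode; Mg²⁺/Mg (E° = -2.37 V) is the anode, so E°cell = +1.96 V.
Balancing electrons gives n = 2 (lcm of 2 and 2).
ΔG° = −nFE° = −(2)(96485)(+1.96) = -378,221 J = -378.2 kJ/mol.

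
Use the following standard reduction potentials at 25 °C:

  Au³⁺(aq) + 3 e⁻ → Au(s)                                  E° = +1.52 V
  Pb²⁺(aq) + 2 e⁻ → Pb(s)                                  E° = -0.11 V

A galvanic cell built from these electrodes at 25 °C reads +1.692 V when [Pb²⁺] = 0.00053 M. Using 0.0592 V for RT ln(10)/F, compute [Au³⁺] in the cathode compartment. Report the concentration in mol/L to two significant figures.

Au³⁺/Au is the cathode, Pb²⁺/Pb the anode: E°cell = +1.63 V, n = 6.
Overall reaction: 2 Au³⁺(aq) + 3 Pb(s) → 2 Au(s) + 3 Pb²⁺(aq); Q = [Pb²⁺]^3/[Au³⁺]^2.
From E = E° − (0.0592/n) log Q: log Q = (E° − E)·n/0.0592 = (+1.63 − (+1.692))·6/0.0592 = -6.2838.
So 2·log[Au³⁺] = 3·log(0.00053) − log Q = -9.8272 − (-6.2838) = -3.5434; log[Au³⁺] = -3.5434 / 2 = -1.7717; [Au³⁺] = 10^(-1.7717) ≈ 0.017 M.

0.017 M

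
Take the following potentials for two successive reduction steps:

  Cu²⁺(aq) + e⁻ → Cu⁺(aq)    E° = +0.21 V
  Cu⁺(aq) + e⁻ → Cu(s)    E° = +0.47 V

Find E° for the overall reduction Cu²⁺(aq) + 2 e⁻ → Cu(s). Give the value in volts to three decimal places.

Adding the free-energy changes (−nFE°) of the two steps gives −n₃FE°₃ = −n₁FE°₁ − n₂FE°₂.
E°₃ = (1×+0.21 + 1×+0.47) / 2 = (+0.680) / 2 = +0.340 V.

+0.340 V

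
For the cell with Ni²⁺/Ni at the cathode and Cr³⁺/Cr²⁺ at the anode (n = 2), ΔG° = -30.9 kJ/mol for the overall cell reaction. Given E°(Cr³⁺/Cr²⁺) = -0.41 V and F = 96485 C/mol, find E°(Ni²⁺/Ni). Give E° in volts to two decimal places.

-0.25 V

E°cell = −ΔG°/(nF) = −(-30.9×10³)/((2)(96485)) = +0.160 V.
Since Ni²⁺/Ni is the cathode and Cr³⁺/Cr²⁺ the anode, E°cell = E°(Ni²⁺/Ni) − E°(Cr³⁺/Cr²⁺).
So E°(Ni²⁺/Ni) = E°cell + E°(Cr³⁺/Cr²⁺) = +0.160 + (-0.41) = -0.25 V.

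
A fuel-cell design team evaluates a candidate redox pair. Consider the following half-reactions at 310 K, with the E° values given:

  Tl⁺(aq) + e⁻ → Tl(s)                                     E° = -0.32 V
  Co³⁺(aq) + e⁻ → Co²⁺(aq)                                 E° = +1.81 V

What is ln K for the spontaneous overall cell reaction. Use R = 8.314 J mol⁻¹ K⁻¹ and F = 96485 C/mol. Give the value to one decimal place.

Cathode: Co³⁺/Co²⁺; anode: Tl⁺/Tl. E°cell = (+1.81) − (-0.32) = +2.13 V, with n = 1.
ΔG° = −nFE° = −RT ln K, so ln K = nFE°/(RT) = (1)(96485)(+2.13) / ((8.314)(310)) = 79.738.

79.7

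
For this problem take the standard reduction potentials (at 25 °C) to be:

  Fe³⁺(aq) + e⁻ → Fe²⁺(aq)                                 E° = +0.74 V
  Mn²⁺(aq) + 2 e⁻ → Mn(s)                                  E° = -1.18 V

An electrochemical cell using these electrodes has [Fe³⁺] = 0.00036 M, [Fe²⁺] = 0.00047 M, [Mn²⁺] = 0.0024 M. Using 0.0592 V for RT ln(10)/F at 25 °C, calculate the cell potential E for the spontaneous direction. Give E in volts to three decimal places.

Fe³⁺/Fe²⁺ is the cathode (higher E°), Mn²⁺/Mn the anode: E°cell = +0.74 − (-1.18) = +1.92 V, n = 2.
Overall: 2 Fe³⁺(aq) + Mn(s) → 2 Fe²⁺(aq) + Mn²⁺(aq)
Q = [Fe²⁺]^2·[Mn²⁺] / ([Fe³⁺]^2); log Q = -2.388.
E = E° − (0.0592/n) log Q = +1.92 − (0.0592/2)(-2.388) = +1.991 V.

+1.991 V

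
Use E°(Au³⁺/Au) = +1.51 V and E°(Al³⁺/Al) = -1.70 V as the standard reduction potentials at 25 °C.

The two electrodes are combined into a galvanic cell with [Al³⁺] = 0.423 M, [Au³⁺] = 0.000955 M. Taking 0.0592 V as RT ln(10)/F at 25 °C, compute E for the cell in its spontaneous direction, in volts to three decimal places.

+3.158 V

Au³⁺/Au is the cathode (higher E°), Al³⁺/Al the anode: E°cell = +1.51 − (-1.70) = +3.21 V, n = 3.
Overall: Au³⁺(aq) + Al(s) → Au(s) + Al³⁺(aq)
Q = [Al³⁺] / ([Au³⁺]); log Q = 2.646.
E = E° − (0.0592/n) log Q = +3.21 − (0.0592/3)(2.646) = +3.158 V.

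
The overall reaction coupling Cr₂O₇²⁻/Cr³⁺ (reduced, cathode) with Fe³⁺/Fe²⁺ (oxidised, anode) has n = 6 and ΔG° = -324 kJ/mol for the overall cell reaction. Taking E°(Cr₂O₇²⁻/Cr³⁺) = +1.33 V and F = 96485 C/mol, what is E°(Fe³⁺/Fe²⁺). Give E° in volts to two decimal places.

E°cell = −ΔG°/(nF) = −(-324×10³)/((6)(96485)) = +0.560 V.
Since Cr₂O₇²⁻/Cr³⁺ is the cathode and Fe³⁺/Fe²⁺ the anode, E°cell = E°(Cr₂O₇²⁻/Cr³⁺) − E°(Fe³⁺/Fe²⁺).
So E°(Fe³⁺/Fe²⁺) = E°(Cr₂O₇²⁻/Cr³⁺) − E°cell = (+1.33) − (+0.560) = +0.77 V.

+0.77 V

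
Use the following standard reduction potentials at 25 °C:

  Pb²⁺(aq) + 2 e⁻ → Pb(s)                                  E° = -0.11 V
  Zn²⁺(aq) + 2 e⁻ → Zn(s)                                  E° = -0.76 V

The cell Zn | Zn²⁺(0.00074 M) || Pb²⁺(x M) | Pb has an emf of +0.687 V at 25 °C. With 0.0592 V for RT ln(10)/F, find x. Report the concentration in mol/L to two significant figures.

Pb²⁺/Pb is the cathode, Zn²⁺/Zn the anode: E°cell = +0.65 V, n = 2.
Overall reaction: Pb²⁺(aq) + Zn(s) → Pb(s) + Zn²⁺(aq); Q = [Zn²⁺]^1/[Pb²⁺]^1.
From E = E° − (0.0592/n) log Q: log Q = (E° − E)·n/0.0592 = (+0.65 − (+0.687))·2/0.0592 = -1.2500.
So 1·log[Pb²⁺] = 1·log(0.00074) − log Q = -3.1308 − (-1.2500) = -1.8808; [Pb²⁺] = 10^(-1.8808) ≈ 0.013 M.

0.013 M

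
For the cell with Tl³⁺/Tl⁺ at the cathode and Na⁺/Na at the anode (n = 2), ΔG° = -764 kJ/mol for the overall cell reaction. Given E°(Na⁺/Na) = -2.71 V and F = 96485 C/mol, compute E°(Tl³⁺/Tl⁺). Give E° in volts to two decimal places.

+1.25 V

E°cell = −ΔG°/(nF) = −(-764×10³)/((2)(96485)) = +3.959 V.
Since Tl³⁺/Tl⁺ is the cathode and Na⁺/Na the anode, E°cell = E°(Tl³⁺/Tl⁺) − E°(Na⁺/Na).
So E°(Tl³⁺/Tl⁺) = E°cell + E°(Na⁺/Na) = +3.959 + (-2.71) = +1.25 V.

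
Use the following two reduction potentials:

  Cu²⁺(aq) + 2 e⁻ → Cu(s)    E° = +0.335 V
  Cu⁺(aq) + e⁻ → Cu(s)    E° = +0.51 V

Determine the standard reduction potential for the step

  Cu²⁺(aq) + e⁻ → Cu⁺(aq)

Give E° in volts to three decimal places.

Sequential free energies add, so n₃E°₃ = n₁E°₁ + n₂E°₂.
With n₃ = 2, and the known step contributing 1×(+0.51) V, the unknown satisfies 1·E° = 2×(+0.335) − 1×(+0.51) = +0.160.
E° = +0.160 / 1 = +0.160 V.

+0.160 V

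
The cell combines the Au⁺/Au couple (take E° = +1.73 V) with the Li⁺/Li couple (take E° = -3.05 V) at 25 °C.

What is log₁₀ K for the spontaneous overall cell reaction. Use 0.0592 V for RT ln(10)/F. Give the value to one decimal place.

80.7

Cathode: Au⁺/Au; anode: Li⁺/Li. E°cell = +4.78 V, n = 1.
log K = nE°cell / 0.0592 = (1)(+4.78) / 0.0592 = 80.7.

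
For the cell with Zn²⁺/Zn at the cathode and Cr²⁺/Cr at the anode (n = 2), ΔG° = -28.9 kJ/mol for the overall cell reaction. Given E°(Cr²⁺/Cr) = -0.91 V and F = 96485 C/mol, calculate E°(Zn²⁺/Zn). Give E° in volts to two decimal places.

-0.76 V

E°cell = −ΔG°/(nF) = −(-28.9×10³)/((2)(96485)) = +0.150 V.
Since Zn²⁺/Zn is the cathode and Cr²⁺/Cr the anode, E°cell = E°(Zn²⁺/Zn) − E°(Cr²⁺/Cr).
So E°(Zn²⁺/Zn) = E°cell + E°(Cr²⁺/Cr) = +0.150 + (-0.91) = -0.76 V.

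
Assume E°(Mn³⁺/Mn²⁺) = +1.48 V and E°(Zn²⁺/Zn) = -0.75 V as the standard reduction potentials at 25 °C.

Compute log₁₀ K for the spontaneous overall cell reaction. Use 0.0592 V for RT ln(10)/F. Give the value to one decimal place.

Cathode: Mn³⁺/Mn²⁺; anode: Zn²⁺/Zn. E°cell = +2.23 V, n = 2.
log K = nE°cell / 0.0592 = (2)(+2.23) / 0.0592 = 75.3.

75.3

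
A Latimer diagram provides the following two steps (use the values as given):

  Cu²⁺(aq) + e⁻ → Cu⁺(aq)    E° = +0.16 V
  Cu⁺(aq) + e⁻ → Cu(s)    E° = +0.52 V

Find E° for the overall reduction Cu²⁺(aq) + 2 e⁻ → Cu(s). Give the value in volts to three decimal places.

+0.340 V

Standard free energies of sequential steps add: ΔG°₃ = ΔG°₁ + ΔG°₂, so n₃E°₃ = n₁E°₁ + n₂E°₂.
E°₃ = (1×+0.16 + 1×+0.52) / 2 = (+0.680) / 2 = +0.340 V.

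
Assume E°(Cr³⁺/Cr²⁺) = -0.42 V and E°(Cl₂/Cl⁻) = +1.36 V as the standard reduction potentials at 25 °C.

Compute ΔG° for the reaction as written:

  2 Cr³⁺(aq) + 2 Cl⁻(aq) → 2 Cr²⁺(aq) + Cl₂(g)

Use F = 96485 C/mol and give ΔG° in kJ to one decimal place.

+343.5 kJ

As written, Cr³⁺/Cr²⁺ is reduced (cathode) and Cl₂/Cl⁻ is oxidised (anode), so E°cell = (-0.42) − (+1.36) = -1.78 V.
Balancing electrons gives n = 2.
ΔG° = −nFE° = −(2)(96485)(-1.78) = 343,487 J = +343.5 kJ.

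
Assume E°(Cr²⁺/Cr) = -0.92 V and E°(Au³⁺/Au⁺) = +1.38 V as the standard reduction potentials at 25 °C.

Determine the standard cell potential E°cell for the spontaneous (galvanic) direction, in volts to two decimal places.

+2.30 V

The Au³⁺/Au⁺ couple has the higher reduction potential, so it is the cathode; Cr²⁺/Cr is oxidised at the anode.
E°cell = E°(cathode) − E°(anode) = (+1.38) − (-0.92) = +2.30 V.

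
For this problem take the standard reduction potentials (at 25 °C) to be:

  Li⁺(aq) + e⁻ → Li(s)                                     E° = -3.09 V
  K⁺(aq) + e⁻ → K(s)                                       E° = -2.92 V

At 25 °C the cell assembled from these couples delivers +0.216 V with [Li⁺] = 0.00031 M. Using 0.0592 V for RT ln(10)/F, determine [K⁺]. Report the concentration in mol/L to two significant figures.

K⁺/K is the cathode, Li⁺/Li the anode: E°cell = +0.17 V, n = 1.
Overall reaction: K⁺(aq) + Li(s) → K(s) + Li⁺(aq); Q = [Li⁺]^1/[K⁺]^1.
From E = E° − (0.0592/n) log Q: log Q = (E° − E)·n/0.0592 = (+0.17 − (+0.216))·1/0.0592 = -0.7770.
So 1·log[K⁺] = 1·log(0.00031) − log Q = -3.5086 − (-0.7770) = -2.7316; [K⁺] = 10^(-2.7316) ≈ 0.0019 M.

0.0019 M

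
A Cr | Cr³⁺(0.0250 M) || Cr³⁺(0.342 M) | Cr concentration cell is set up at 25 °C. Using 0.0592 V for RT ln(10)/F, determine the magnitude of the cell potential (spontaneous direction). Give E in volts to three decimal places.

+0.022 V

For a concentration cell E°cell = 0. The 0.342 M side is the cathode (reduction is favoured where [Cr³⁺] is higher).
With n = 3, E = −(0.0592/3) log([Cr³⁺]ₐₙ/[Cr³⁺]꜀ₐₜ) = −(0.0592/3) log(0.025/0.342) = −(0.0592/3)(-1.136) = +0.022 V.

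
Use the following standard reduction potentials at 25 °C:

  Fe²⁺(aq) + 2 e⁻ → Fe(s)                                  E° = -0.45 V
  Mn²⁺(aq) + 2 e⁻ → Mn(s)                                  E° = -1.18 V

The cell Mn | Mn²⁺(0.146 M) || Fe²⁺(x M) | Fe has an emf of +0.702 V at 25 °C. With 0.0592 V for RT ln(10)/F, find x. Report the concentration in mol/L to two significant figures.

0.017 M

Fe²⁺/Fe is the cathode, Mn²⁺/Mn the anode: E°cell = +0.73 V, n = 2.
Overall reaction: Fe²⁺(aq) + Mn(s) → Fe(s) + Mn²⁺(aq); Q = [Mn²⁺]^1/[Fe²⁺]^1.
From E = E° − (0.0592/n) log Q: log Q = (E° − E)·n/0.0592 = (+0.73 − (+0.702))·2/0.0592 = 0.9459.
So 1·log[Fe²⁺] = 1·log(0.146) − log Q = -0.8356 − (0.9459) = -1.7815; [Fe²⁺] = 10^(-1.7815) ≈ 0.017 M.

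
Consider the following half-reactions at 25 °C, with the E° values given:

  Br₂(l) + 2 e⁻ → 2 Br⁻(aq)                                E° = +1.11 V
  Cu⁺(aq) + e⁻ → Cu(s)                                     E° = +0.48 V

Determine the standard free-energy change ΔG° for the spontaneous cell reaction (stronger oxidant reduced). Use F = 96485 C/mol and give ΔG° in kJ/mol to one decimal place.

-121.6 kJ/mol

Br₂/Br⁻ (E° = +1.11 V) is the cathode; Cu⁺/Cu (E° = +0.48 V) is the anode, so E°cell = +0.63 V.
Balancing electrons gives n = 2 (lcm of 2 and 1).
ΔG° = −nFE° = −(2)(96485)(+0.63) = -121,571 J = -121.6 kJ/mol.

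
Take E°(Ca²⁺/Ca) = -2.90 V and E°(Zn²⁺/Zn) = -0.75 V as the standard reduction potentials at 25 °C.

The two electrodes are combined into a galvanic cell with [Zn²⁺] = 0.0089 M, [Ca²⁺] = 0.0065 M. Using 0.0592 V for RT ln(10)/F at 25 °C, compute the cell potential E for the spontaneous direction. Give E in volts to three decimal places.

Zn²⁺/Zn is the cathode (higher E°), Ca²⁺/Ca the anode: E°cell = -0.75 − (-2.90) = +2.15 V, n = 2.
Overall: Zn²⁺(aq) + Ca(s) → Zn(s) + Ca²⁺(aq)
Q = [Ca²⁺] / ([Zn²⁺]); log Q = -0.136.
E = E° − (0.0592/n) log Q = +2.15 − (0.0592/2)(-0.136) = +2.154 V.

+2.154 V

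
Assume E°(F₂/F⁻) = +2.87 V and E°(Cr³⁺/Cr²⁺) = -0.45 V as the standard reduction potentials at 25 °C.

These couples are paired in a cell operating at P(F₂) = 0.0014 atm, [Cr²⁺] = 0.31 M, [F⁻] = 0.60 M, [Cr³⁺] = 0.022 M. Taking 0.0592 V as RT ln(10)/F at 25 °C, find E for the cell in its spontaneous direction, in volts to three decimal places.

+3.317 V

F₂/F⁻ is the cathode (higher E°), Cr³⁺/Cr²⁺ the anode: E°cell = +2.87 − (-0.45) = +3.32 V, n = 2.
Overall: F₂(g) + 2 Cr²⁺(aq) → 2 F⁻(aq) + 2 Cr³⁺(aq)
Q = [F⁻]^2·[Cr³⁺]^2 / (P(F₂)·[Cr²⁺]^2); log Q = 0.112.
E = E° − (0.0592/n) log Q = +3.32 − (0.0592/2)(0.112) = +3.317 V.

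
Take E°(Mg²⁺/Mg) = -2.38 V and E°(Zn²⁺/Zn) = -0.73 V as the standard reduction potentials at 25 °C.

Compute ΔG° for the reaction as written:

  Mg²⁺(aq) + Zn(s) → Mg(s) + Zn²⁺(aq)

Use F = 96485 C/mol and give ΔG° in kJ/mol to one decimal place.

As written, Mg²⁺/Mg is reduced (cathode) and Zn²⁺/Zn is oxidised (anode), so E°cell = (-2.38) − (-0.73) = -1.65 V.
Balancing electrons gives n = 2.
ΔG° = −nFE° = −(2)(96485)(-1.65) = 318,400 J = +318.4 kJ/mol.

+318.4 kJ/mol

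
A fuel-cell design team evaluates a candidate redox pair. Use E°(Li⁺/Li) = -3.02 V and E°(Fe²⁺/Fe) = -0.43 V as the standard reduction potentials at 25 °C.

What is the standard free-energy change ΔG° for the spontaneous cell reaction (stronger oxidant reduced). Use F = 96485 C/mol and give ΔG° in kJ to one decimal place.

Fe²⁺/Fe (E° = -0.43 V) is the cathode; Li⁺/Li (E° = -3.02 V) is the anode, so E°cell = +2.59 V.
Balancing electrons gives n = 2 (lcm of 2 and 1).
ΔG° = −nFE° = −(2)(96485)(+2.59) = -499,792 J = -499.8 kJ.

-499.8 kJ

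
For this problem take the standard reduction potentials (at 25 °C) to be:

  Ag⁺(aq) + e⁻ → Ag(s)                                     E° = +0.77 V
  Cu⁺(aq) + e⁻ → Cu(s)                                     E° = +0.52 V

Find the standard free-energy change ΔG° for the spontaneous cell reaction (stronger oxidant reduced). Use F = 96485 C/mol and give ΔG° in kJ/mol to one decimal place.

-24.1 kJ/mol

Ag⁺/Ag (E° = +0.77 V) is the cathode; Cu⁺/Cu (E° = +0.52 V) is the anode, so E°cell = +0.25 V.
Balancing electrons gives n = 1 (lcm of 1 and 1).
ΔG° = −nFE° = −(1)(96485)(+0.25) = -24,121 J = -24.1 kJ/mol.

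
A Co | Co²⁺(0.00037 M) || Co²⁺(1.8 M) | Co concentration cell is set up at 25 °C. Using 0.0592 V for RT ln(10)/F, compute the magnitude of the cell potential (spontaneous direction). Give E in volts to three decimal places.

For a concentration cell E°cell = 0. The 1.8 M side is the cathode (reduction is favoured where [Co²⁺] is higher).
With n = 2, E = −(0.0592/2) log([Co²⁺]ₐₙ/[Co²⁺]꜀ₐₜ) = −(0.0592/2) log(0.00037/1.8) = −(0.0592/2)(-3.687) = +0.109 V.

+0.109 V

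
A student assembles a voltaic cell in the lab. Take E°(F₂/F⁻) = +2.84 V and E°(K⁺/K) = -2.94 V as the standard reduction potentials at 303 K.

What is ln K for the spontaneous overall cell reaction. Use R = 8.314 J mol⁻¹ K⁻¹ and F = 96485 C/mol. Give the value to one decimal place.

Cathode: F₂/F⁻; anode: K⁺/K. E°cell = (+2.84) − (-2.94) = +5.78 V, with n = 2.
ΔG° = −nFE° = −RT ln K, so ln K = nFE°/(RT) = (2)(96485)(+5.78) / ((8.314)(303)) = 442.757.

442.8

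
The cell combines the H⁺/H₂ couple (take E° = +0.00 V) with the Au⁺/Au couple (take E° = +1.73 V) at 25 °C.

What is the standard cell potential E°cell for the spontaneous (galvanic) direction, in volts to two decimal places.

The Au⁺/Au couple has the higher reduction potential, so it is the cathode; H⁺/H₂ is oxidised at the anode.
E°cell = E°(cathode) − E°(anode) = (+1.73) − (+0.00) = +1.73 V.
Since E°cell > 0, the reaction is spontaneous under standard conditions.

+1.73 V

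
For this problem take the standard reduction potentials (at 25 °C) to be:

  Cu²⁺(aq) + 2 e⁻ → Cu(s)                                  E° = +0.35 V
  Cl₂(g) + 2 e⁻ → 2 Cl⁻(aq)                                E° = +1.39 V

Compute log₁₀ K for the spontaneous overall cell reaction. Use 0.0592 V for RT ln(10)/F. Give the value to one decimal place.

35.1

Cathode: Cl₂/Cl⁻; anode: Cu²⁺/Cu. E°cell = +1.04 V, n = 2.
log K = nE°cell / 0.0592 = (2)(+1.04) / 0.0592 = 35.1.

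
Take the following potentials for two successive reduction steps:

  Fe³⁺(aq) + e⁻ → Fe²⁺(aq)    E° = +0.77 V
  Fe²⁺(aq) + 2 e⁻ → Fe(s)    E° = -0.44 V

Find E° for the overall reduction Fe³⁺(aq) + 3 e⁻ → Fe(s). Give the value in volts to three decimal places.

-0.037 V

Since ΔG° = −nFE° is additive over sequential reductions, n₃E°₃ = n₁E°₁ + n₂E°₂.
E°₃ = (1×+0.77 + 2×-0.44) / 3 = (-0.110) / 3 = -0.037 V.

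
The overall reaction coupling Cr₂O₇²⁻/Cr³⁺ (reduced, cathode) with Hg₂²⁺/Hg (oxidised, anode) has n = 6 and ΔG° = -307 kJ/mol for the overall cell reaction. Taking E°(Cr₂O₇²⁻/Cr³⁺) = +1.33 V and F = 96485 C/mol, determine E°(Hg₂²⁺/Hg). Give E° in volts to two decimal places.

+0.80 V

E°cell = −ΔG°/(nF) = −(-307×10³)/((6)(96485)) = +0.530 V.
Since Cr₂O₇²⁻/Cr³⁺ is the cathode and Hg₂²⁺/Hg the anode, E°cell = E°(Cr₂O₇²⁻/Cr³⁺) − E°(Hg₂²⁺/Hg).
So E°(Hg₂²⁺/Hg) = E°(Cr₂O₇²⁻/Cr³⁺) − E°cell = (+1.33) − (+0.530) = +0.80 V.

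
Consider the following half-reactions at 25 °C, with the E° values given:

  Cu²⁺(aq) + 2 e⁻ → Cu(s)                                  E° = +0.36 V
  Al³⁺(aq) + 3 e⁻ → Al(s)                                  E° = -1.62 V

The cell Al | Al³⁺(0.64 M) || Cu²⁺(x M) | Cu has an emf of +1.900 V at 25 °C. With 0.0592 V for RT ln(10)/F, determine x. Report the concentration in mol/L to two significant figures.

Cu²⁺/Cu is the cathode, Al³⁺/Al the anode: E°cell = +1.98 V, n = 6.
Overall reaction: 3 Cu²⁺(aq) + 2 Al(s) → 3 Cu(s) + 2 Al³⁺(aq); Q = [Al³⁺]^2/[Cu²⁺]^3.
From E = E° − (0.0592/n) log Q: log Q = (E° − E)·n/0.0592 = (+1.98 − (+1.900))·6/0.0592 = 8.1081.
So 3·log[Cu²⁺] = 2·log(0.64) − log Q = -0.3876 − (8.1081) = -8.4957; log[Cu²⁺] = -8.4957 / 3 = -2.8319; [Cu²⁺] = 10^(-2.8319) ≈ 0.0015 M.

0.0015 M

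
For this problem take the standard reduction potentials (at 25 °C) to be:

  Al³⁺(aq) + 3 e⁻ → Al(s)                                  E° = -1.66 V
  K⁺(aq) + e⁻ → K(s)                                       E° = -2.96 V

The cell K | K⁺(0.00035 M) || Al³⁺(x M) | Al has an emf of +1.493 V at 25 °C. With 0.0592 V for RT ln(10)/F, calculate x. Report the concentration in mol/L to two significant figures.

Al³⁺/Al is the cathode, K⁺/K the anode: E°cell = +1.30 V, n = 3.
Overall reaction: Al³⁺(aq) + 3 K(s) → Al(s) + 3 K⁺(aq); Q = [K⁺]^3/[Al³⁺]^1.
From E = E° − (0.0592/n) log Q: log Q = (E° − E)·n/0.0592 = (+1.30 − (+1.493))·3/0.0592 = -9.7804.
So 1·log[Al³⁺] = 3·log(0.00035) − log Q = -10.3678 − (-9.7804) = -0.5874; [Al³⁺] = 10^(-0.5874) ≈ 0.26 M.

0.26 M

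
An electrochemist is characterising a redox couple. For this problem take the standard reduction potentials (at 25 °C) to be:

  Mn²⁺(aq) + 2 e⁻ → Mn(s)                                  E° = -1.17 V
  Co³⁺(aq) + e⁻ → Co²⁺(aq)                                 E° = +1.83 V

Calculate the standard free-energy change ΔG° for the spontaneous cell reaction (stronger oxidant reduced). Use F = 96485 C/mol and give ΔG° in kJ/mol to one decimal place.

Co³⁺/Co²⁺ (E° = +1.83 V) is the cathode; Mn²⁺/Mn (E° = -1.17 V) is the anode, so E°cell = +3.00 V.
Balancing electrons gives n = 2 (lcm of 1 and 2).
ΔG° = −nFE° = −(2)(96485)(+3.00) = -578,910 J = -578.9 kJ/mol.

-578.9 kJ/mol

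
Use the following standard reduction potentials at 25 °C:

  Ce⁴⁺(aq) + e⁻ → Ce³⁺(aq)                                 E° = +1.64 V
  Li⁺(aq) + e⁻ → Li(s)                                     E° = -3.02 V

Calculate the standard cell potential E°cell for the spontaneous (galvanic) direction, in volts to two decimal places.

The Ce⁴⁺/Ce³⁺ couple has the higher reduction potential, so it is the cathode; Li⁺/Li is oxidised at the anode.
E°cell = E°(cathode) − E°(anode) = (+1.64) − (-3.02) = +4.66 V.

+4.66 V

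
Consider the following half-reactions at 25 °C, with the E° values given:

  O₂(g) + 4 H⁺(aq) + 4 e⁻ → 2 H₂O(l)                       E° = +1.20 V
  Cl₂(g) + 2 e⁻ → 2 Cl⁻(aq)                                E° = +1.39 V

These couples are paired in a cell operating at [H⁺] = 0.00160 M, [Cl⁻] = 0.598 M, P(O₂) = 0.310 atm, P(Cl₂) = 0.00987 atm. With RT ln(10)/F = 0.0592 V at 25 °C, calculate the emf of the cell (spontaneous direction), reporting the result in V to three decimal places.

Cl₂/Cl⁻ is the cathode (higher E°), O₂/H₂O the anode: E°cell = +1.39 − (+1.20) = +0.19 V, n = 4.
Overall: 2 Cl₂(g) + 2 H₂O(l) → 4 Cl⁻(aq) + O₂(g) + 4 H⁺(aq)
Q = [Cl⁻]^4·P(O₂)·[H⁺]^4 / (P(Cl₂)^2); log Q = -8.574.
E = E° − (0.0592/n) log Q = +0.19 − (0.0592/4)(-8.574) = +0.317 V.

+0.317 V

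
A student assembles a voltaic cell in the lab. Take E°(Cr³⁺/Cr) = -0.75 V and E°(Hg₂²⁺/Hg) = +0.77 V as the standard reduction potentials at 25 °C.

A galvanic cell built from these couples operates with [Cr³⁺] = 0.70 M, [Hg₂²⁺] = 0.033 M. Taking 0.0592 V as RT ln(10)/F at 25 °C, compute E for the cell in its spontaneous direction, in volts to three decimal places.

Hg₂²⁺/Hg is the cathode (higher E°), Cr³⁺/Cr the anode: E°cell = +0.77 − (-0.75) = +1.52 V, n = 6.
Overall: 3 Hg₂²⁺(aq) + 2 Cr(s) → 6 Hg(l) + 2 Cr³⁺(aq)
Q = [Cr³⁺]^2 / ([Hg₂²⁺]^3); log Q = 4.135.
E = E° − (0.0592/n) log Q = +1.52 − (0.0592/6)(4.135) = +1.479 V.

+1.479 V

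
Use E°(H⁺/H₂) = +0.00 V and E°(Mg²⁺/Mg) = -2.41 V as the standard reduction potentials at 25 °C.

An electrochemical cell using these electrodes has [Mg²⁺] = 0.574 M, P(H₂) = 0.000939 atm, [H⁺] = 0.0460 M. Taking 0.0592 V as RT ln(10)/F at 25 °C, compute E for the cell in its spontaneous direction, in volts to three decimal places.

+2.428 V

H⁺/H₂ is the cathode (higher E°), Mg²⁺/Mg the anode: E°cell = +0.00 − (-2.41) = +2.41 V, n = 2.
Overall: 2 H⁺(aq) + Mg(s) → H₂(g) + Mg²⁺(aq)
Q = P(H₂)·[Mg²⁺] / ([H⁺]^2); log Q = -0.594.
E = E° − (0.0592/n) log Q = +2.41 − (0.0592/2)(-0.594) = +2.428 V.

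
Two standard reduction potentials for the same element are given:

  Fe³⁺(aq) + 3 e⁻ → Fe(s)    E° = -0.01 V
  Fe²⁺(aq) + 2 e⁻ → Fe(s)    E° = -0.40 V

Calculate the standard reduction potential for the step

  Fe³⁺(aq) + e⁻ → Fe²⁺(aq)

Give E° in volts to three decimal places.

Sequential free energies add, so n₃E°₃ = n₁E°₁ + n₂E°₂.
With n₃ = 3, and the known step contributing 2×(-0.40) V, the unknown satisfies 1·E° = 3×(-0.01) − 2×(-0.40) = +0.770.
E° = +0.770 / 1 = +0.770 V.

+0.770 V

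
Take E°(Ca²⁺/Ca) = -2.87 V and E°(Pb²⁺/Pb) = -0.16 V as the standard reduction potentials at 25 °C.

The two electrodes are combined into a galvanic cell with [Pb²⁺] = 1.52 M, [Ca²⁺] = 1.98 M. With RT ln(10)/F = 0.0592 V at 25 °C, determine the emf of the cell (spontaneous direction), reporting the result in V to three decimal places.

Pb²⁺/Pb is the cathode (higher E°), Ca²⁺/Ca the anode: E°cell = -0.16 − (-2.87) = +2.71 V, n = 2.
Overall: Pb²⁺(aq) + Ca(s) → Pb(s) + Ca²⁺(aq)
Q = [Ca²⁺] / ([Pb²⁺]); log Q = 0.115.
E = E° − (0.0592/n) log Q = +2.71 − (0.0592/2)(0.115) = +2.707 V.

+2.707 V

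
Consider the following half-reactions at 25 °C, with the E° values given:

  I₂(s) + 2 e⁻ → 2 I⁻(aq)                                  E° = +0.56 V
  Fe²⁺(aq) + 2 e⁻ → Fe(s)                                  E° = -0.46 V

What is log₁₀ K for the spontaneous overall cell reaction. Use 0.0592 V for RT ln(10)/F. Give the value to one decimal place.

34.5

Cathode: I₂/I⁻; anode: Fe²⁺/Fe. E°cell = +1.02 V, n = 2.
log K = nE°cell / 0.0592 = (2)(+1.02) / 0.0592 = 34.5.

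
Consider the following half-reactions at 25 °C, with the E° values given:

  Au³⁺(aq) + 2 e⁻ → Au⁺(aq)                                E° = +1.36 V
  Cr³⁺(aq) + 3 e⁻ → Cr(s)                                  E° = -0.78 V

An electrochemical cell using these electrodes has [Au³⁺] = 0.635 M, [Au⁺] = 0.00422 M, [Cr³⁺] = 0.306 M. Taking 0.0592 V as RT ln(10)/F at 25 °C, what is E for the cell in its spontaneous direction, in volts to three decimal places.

Au³⁺/Au⁺ is the cathode (higher E°), Cr³⁺/Cr the anode: E°cell = +1.36 − (-0.78) = +2.14 V, n = 6.
Overall: 3 Au³⁺(aq) + 2 Cr(s) → 3 Au⁺(aq) + 2 Cr³⁺(aq)
Q = [Au⁺]^3·[Cr³⁺]^2 / ([Au³⁺]^3); log Q = -7.561.
E = E° − (0.0592/n) log Q = +2.14 − (0.0592/6)(-7.561) = +2.215 V.

+2.215 V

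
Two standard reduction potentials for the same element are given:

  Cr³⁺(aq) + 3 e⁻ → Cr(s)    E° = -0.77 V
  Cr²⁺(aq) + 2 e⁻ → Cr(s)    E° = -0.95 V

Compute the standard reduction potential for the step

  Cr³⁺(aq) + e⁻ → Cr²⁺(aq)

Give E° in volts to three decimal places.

-0.410 V

Sequential free energies add, so n₃E°₃ = n₁E°₁ + n₂E°₂.
With n₃ = 3, and the known step contributing 2×(-0.95) V, the unknown satisfies 1·E° = 3×(-0.77) − 2×(-0.95) = -0.410.
E° = -0.410 / 1 = -0.410 V.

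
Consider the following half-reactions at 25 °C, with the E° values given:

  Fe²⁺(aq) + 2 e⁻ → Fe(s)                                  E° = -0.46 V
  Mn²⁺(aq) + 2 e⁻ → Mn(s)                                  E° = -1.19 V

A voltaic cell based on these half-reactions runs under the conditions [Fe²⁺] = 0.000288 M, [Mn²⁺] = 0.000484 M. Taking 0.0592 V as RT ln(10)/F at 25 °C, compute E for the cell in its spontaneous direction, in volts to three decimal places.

Fe²⁺/Fe is the cathode (higher E°), Mn²⁺/Mn the anode: E°cell = -0.46 − (-1.19) = +0.73 V, n = 2.
Overall: Fe²⁺(aq) + Mn(s) → Fe(s) + Mn²⁺(aq)
Q = [Mn²⁺] / ([Fe²⁺]); log Q = 0.225.
E = E° − (0.0592/n) log Q = +0.73 − (0.0592/2)(0.225) = +0.723 V.

+0.723 V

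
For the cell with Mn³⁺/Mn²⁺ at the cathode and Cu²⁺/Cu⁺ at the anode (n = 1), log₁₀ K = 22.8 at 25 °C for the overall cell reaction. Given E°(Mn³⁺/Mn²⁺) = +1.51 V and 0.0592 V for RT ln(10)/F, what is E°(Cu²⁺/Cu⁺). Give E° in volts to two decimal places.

E°cell = (0.0592/n)·log K = (0.0592/1)(22.8) = +1.350 V.
Since Mn³⁺/Mn²⁺ is the cathode and Cu²⁺/Cu⁺ the anode, E°cell = E°(Mn³⁺/Mn²⁺) − E°(Cu²⁺/Cu⁺).
So E°(Cu²⁺/Cu⁺) = E°(Mn³⁺/Mn²⁺) − E°cell = (+1.51) − (+1.350) = +0.16 V.

+0.16 V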